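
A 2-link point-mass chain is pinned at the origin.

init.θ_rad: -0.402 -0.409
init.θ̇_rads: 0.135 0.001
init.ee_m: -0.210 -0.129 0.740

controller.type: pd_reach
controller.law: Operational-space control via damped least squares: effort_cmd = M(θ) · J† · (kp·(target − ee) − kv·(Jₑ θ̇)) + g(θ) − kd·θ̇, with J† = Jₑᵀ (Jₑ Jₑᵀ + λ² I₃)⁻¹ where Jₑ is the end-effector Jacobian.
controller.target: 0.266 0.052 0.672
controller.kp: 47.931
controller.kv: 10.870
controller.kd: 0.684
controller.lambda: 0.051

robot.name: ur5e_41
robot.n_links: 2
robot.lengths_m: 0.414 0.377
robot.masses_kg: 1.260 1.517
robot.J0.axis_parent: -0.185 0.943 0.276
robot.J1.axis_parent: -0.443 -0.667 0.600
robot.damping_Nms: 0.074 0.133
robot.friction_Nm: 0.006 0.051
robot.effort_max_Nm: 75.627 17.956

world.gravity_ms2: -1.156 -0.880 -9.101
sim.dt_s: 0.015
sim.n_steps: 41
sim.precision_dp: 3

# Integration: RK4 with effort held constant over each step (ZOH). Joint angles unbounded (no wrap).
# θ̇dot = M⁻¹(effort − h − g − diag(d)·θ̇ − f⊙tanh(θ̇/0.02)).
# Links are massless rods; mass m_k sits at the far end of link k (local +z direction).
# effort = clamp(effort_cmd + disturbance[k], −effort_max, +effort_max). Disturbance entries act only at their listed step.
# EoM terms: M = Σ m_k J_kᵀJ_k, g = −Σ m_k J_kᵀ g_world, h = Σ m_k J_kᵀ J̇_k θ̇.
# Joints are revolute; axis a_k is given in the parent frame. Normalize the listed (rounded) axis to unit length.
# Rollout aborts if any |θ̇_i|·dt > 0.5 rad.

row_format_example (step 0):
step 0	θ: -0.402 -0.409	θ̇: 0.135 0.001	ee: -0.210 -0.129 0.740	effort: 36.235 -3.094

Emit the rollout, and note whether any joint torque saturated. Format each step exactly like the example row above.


step 1	θ: -0.397 -0.408	θ̇: 0.557 0.133	ee: -0.207 -0.128 0.742	effort: 30.917 -2.554
step 2	θ: -0.386 -0.405	θ̇: 0.902 0.224	ee: -0.199 -0.127 0.744	effort: 26.232 -2.045
step 3	θ: -0.370 -0.401	θ̇: 1.180 0.287	ee: -0.189 -0.125 0.747	effort: 22.101 -1.570
step 4	θ: -0.351 -0.397	θ̇: 1.402 0.330	ee: -0.175 -0.122 0.751	effort: 18.453 -1.131
step 5	θ: -0.329 -0.392	θ̇: 1.575 0.359	ee: -0.159 -0.119 0.756	effort: 15.230 -0.727
step 6	θ: -0.304 -0.386	θ̇: 1.707 0.376	ee: -0.142 -0.115 0.760	effort: 12.378 -0.357
step 7	θ: -0.278 -0.380	θ̇: 1.803 0.386	ee: -0.124 -0.111 0.764	effort: 9.854 -0.020
step 8	θ: -0.250 -0.375	θ̇: 1.868 0.389	ee: -0.104 -0.107 0.768	effort: 7.618 0.286
step 9	θ: -0.222 -0.369	θ̇: 1.907 0.389	ee: -0.084 -0.102 0.771	effort: 5.639 0.562
step 10	θ: -0.193 -0.363	θ̇: 1.924 0.386	ee: -0.063 -0.097 0.774	effort: 3.890 0.810
step 11	θ: -0.164 -0.357	θ̇: 1.923 0.380	ee: -0.043 -0.092 0.776	effort: 2.346 1.032
step 12	θ: -0.136 -0.352	θ̇: 1.905 0.373	ee: -0.022 -0.087 0.778	effort: 0.987 1.230
step 13	θ: -0.107 -0.346	θ̇: 1.874 0.365	ee: -0.002 -0.082 0.779	effort: -0.204 1.404
step 14	θ: -0.079 -0.341	θ̇: 1.832 0.357	ee: 0.018 -0.077 0.780	effort: -1.244 1.557
step 15	θ: -0.052 -0.335	θ̇: 1.781 0.348	ee: 0.038 -0.072 0.780	effort: -2.146 1.690
step 16	θ: -0.026 -0.330	θ̇: 1.722 0.340	ee: 0.056 -0.067 0.779	effort: -2.924 1.804
step 17	θ: -0.001 -0.325	θ̇: 1.659 0.331	ee: 0.075 -0.061 0.778	effort: -3.589 1.900
step 18	θ: 0.024 -0.320	θ̇: 1.591 0.323	ee: 0.092 -0.056 0.777	effort: -4.152 1.980
step 19	θ: 0.047 -0.316	θ̇: 1.520 0.316	ee: 0.108 -0.051 0.776	effort: -4.622 2.046
step 20	θ: 0.069 -0.311	θ̇: 1.447 0.309	ee: 0.124 -0.046 0.774	effort: -5.010 2.098
step 21	θ: 0.090 -0.306	θ̇: 1.373 0.302	ee: 0.138 -0.042 0.772	effort: -5.324 2.137
step 22	θ: 0.110 -0.302	θ̇: 1.299 0.296	ee: 0.152 -0.037 0.769	effort: -5.572 2.166
step 23	θ: 0.129 -0.297	θ̇: 1.225 0.290	ee: 0.165 -0.033 0.767	effort: -5.761 2.185
step 24	θ: 0.147 -0.293	θ̇: 1.152 0.285	ee: 0.177 -0.029 0.765	effort: -5.899 2.195
step 25	θ: 0.164 -0.289	θ̇: 1.081 0.280	ee: 0.189 -0.025 0.762	effort: -5.992 2.197
step 26	θ: 0.180 -0.285	θ̇: 1.012 0.275	ee: 0.199 -0.021 0.760	effort: -6.046 2.193
step 27	θ: 0.194 -0.281	θ̇: 0.945 0.270	ee: 0.209 -0.017 0.758	effort: -6.066 2.183
step 28	θ: 0.208 -0.277	θ̇: 0.880 0.266	ee: 0.218 -0.013 0.755	effort: -6.057 2.168
step 29	θ: 0.221 -0.273	θ̇: 0.818 0.262	ee: 0.226 -0.010 0.753	effort: -6.024 2.148
step 30	θ: 0.232 -0.269	θ̇: 0.759 0.258	ee: 0.234 -0.007 0.751	effort: -5.972 2.125
step 31	θ: 0.243 -0.265	θ̇: 0.703 0.255	ee: 0.241 -0.004 0.749	effort: -5.902 2.100
step 32	θ: 0.254 -0.261	θ̇: 0.649 0.251	ee: 0.247 -0.001 0.747	effort: -5.820 2.072
step 33	θ: 0.263 -0.257	θ̇: 0.599 0.247	ee: 0.253 0.001 0.745	effort: -5.727 2.043
step 34	θ: 0.272 -0.254	θ̇: 0.552 0.243	ee: 0.258 0.004 0.743	effort: -5.627 2.012
step 35	θ: 0.279 -0.250	θ̇: 0.507 0.240	ee: 0.263 0.006 0.742	effort: -5.521 1.980
step 36	θ: 0.287 -0.247	θ̇: 0.465 0.236	ee: 0.267 0.008 0.740	effort: -5.411 1.948
step 37	θ: 0.293 -0.243	θ̇: 0.427 0.232	ee: 0.271 0.010 0.739	effort: -5.300 1.916
step 38	θ: 0.300 -0.240	θ̇: 0.390 0.228	ee: 0.275 0.012 0.738	effort: -5.187 1.884
step 39	θ: 0.305 -0.236	θ̇: 0.357 0.225	ee: 0.278 0.014 0.737	effort: -5.076 1.853
step 40	θ: 0.310 -0.233	θ̇: 0.325 0.221	ee: 0.281 0.016 0.736	effort: -4.966 1.822
step 41	θ: 0.315 -0.230	θ̇: 0.296 0.217	ee: 0.283 0.018 0.735
any joint saturated: no


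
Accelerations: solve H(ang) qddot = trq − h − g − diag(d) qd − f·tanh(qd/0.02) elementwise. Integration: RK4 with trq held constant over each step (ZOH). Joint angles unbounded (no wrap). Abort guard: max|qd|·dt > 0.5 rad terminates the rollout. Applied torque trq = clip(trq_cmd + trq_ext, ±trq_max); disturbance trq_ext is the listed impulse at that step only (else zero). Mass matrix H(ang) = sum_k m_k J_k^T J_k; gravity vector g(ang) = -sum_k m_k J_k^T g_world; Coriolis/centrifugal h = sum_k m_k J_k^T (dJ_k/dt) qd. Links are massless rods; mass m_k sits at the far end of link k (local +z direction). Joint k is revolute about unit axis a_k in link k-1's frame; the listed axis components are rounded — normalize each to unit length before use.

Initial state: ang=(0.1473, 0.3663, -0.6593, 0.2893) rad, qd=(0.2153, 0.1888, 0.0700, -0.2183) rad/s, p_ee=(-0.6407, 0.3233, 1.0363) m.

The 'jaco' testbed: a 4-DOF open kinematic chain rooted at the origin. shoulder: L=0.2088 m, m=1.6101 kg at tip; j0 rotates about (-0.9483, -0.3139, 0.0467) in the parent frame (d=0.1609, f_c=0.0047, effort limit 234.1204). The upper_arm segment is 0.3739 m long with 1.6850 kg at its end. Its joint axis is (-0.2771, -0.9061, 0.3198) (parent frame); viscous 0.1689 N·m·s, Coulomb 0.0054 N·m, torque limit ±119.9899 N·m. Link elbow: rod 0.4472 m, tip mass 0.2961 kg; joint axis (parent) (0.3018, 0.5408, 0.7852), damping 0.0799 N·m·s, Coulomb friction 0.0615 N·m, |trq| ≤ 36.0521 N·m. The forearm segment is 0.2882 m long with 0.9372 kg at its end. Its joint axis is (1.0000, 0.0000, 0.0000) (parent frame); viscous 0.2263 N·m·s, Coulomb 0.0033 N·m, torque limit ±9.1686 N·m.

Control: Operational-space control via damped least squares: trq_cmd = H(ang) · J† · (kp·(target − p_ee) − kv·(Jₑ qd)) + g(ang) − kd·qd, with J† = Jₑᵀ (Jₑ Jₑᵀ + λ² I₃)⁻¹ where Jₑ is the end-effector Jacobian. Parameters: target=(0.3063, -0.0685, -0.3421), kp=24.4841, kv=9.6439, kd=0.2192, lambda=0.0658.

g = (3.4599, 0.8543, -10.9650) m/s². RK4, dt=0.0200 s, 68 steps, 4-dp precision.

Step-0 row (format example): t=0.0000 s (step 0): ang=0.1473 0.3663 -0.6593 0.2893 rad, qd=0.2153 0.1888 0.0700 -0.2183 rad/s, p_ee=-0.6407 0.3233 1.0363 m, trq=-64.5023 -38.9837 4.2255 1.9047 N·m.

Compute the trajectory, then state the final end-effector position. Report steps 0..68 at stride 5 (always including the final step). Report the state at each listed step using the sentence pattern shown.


t=0.1000 s (step 5): ang=-0.0982 0.2617 -1.4202 0.6236 rad, qd=-4.4248 -0.0762 -9.8969 4.8211 rad/s, p_ee=-0.5629 0.3134 0.9377 m, trq=-17.1982 -1.9295 4.1671 0.7170 N·m.
t=0.2000 s (step 10): ang=-0.5728 0.4363 -2.2661 1.1119 rad, qd=-4.5619 3.2041 -6.9134 4.9045 rad/s, p_ee=-0.3417 0.2379 0.7637 m, trq=14.9592 9.7769 6.1850 -1.0842 N·m.
t=0.3000 s (step 15): ang=-0.9536 0.8371 -2.8457 1.5788 rad, qd=-2.9130 4.6565 -5.1110 4.3191 rad/s, p_ee=-0.1357 0.1142 0.6035 m, trq=26.1518 9.9039 6.3771 -2.1945 N·m.
t=0.4000 s (step 20): ang=-1.0692 1.3503 -3.4351 2.0005 rad, qd=2.0598 4.9485 -8.0960 4.7693 rad/s, p_ee=-0.0448 -0.0191 0.5040 m, trq=10.7941 -32.3366 1.9651 -2.2325 N·m.
t=0.5000 s (step 25): ang=-0.9708 1.3299 -3.5821 2.3705 rad, qd=-1.5002 -2.9402 5.0385 1.6411 rad/s, p_ee=-0.0809 -0.0837 0.4673 m, trq=-15.8364 -11.4169 -3.2279 -1.1790 N·m.
t=0.6000 s (step 30): ang=-1.3670 1.1892 -3.0871 2.1725 rad, qd=-5.4400 2.5735 1.2625 -2.8858 rad/s, p_ee=-0.0798 -0.1342 0.4378 m, trq=28.6177 29.2964 3.4573 -0.5871 N·m.
t=0.7000 s (step 35): ang=-1.9291 1.7406 -3.1810 2.0654 rad, qd=-6.8949 7.7361 -1.4324 -0.2745 rad/s, p_ee=-0.0567 -0.1895 0.3519 m, trq=10.7921 13.9995 2.9014 -1.6846 N·m.
t=0.8000 s (step 40): ang=-2.7624 2.5344 -3.2992 2.1352 rad, qd=-7.3070 7.6558 -2.8141 1.1759 rad/s, p_ee=0.0095 -0.1890 0.2103 m, trq=3.8475 1.5627 2.2222 -1.0218 N·m.
t=0.9000 s (step 45): ang=-3.4279 3.2690 -3.6393 2.1714 rad, qd=-6.7518 6.7533 -3.2268 -0.0284 rad/s, p_ee=0.0624 -0.1727 0.1319 m, trq=-8.6831 -9.0359 -0.6528 0.0768 N·m.
t=1.0000 s (step 50): ang=-4.1444 3.8162 -3.8731 2.1979 rad, qd=-7.3033 4.0117 -1.2519 0.4847 rad/s, p_ee=0.1326 -0.1448 0.0907 m, trq=-8.8873 -12.5649 -3.3739 0.6951 N·m.
t=1.1000 s (step 55): ang=-4.8374 4.0944 -3.9207 2.2156 rad, qd=-6.4573 1.8558 -0.1259 -0.2917 rad/s, p_ee=0.1999 -0.1255 0.0154 m, trq=-0.6357 -1.9252 -3.3862 2.5631 N·m.
t=1.2000 s (step 60): ang=-5.4272 4.2446 -3.9610 2.1534 rad, qd=-5.3196 1.3047 -0.7571 -0.7876 rad/s, p_ee=0.2301 -0.1063 -0.0738 m, trq=5.7015 6.0261 -1.6655 3.4614 N·m.
t=1.3000 s (step 65): ang=-5.8972 4.3669 -4.0592 2.0817 rad, qd=-4.0999 1.1426 -1.1236 -0.5856 rad/s, p_ee=0.2408 -0.0857 -0.1454 m, trq=8.8201 8.6471 -0.2707 3.4686 N·m.
t=1.3600 s (step 68): ang=-6.1225 4.4318 -4.1270 2.0522 rad, qd=-3.4310 1.0244 -1.1288 -0.3944 rad/s, p_ee=0.2450 -0.0749 -0.1783 m.
final p_ee position (m): 0.2450 -0.0749 -0.1783


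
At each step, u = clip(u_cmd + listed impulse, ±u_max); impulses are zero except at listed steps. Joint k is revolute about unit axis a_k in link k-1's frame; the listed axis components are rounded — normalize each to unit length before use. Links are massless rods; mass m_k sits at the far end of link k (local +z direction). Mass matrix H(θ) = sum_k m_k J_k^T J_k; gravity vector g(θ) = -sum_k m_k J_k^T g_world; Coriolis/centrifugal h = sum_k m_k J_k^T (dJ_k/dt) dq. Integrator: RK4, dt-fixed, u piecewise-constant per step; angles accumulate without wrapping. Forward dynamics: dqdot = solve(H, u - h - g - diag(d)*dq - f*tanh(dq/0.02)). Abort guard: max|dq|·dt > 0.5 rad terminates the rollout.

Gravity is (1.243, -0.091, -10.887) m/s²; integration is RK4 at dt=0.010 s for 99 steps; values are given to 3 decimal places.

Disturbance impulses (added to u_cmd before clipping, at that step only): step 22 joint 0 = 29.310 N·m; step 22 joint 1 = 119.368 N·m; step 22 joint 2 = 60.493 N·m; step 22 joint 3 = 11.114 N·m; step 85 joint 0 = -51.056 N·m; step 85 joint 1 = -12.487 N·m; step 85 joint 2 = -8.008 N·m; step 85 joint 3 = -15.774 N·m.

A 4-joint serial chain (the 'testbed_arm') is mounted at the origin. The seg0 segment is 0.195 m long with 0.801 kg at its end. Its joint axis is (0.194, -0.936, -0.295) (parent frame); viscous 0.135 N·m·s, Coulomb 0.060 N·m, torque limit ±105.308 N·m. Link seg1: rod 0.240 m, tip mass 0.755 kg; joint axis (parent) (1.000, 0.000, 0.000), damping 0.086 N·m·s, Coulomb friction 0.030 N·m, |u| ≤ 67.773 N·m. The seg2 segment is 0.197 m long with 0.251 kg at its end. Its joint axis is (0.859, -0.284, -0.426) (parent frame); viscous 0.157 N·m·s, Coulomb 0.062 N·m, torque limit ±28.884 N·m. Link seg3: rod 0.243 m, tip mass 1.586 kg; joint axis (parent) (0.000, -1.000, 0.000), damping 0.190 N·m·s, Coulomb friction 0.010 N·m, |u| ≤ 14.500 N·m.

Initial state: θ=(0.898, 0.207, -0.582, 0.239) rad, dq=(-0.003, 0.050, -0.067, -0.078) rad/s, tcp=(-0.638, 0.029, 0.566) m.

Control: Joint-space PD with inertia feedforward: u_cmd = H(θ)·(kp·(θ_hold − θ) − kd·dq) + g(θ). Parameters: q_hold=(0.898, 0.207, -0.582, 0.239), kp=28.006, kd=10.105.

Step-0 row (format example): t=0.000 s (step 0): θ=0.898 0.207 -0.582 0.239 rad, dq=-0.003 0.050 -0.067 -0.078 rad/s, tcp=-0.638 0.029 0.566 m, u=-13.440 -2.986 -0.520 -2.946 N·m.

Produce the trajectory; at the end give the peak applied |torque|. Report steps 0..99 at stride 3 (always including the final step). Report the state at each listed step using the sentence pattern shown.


t=0.030 s (step 3): θ=0.898 0.208 -0.583 0.237 rad, dq=-0.007 0.010 0.000 -0.040 rad/s, tcp=-0.638 0.029 0.566 m, u=-13.494 -2.970 -0.523 -2.963 N·m.
t=0.060 s (step 6): θ=0.898 0.208 -0.582 0.236 rad, dq=-0.007 0.006 0.001 -0.016 rad/s, tcp=-0.637 0.029 0.566 m, u=-13.541 -2.959 -0.519 -2.976 N·m.
t=0.090 s (step 9): θ=0.897 0.208 -0.582 0.236 rad, dq=-0.005 0.003 0.001 -0.006 rad/s, tcp=-0.637 0.028 0.566 m, u=-13.578 -2.951 -0.516 -2.985 N·m.
t=0.120 s (step 12): θ=0.897 0.208 -0.582 0.236 rad, dq=-0.003 0.001 0.000 -0.002 rad/s, tcp=-0.637 0.028 0.567 m, u=-13.607 -2.945 -0.513 -2.992 N·m.
t=0.150 s (step 15): θ=0.897 0.208 -0.582 0.236 rad, dq=-0.001 0.000 0.000 -0.000 rad/s, tcp=-0.637 0.028 0.567 m, u=-13.629 -2.941 -0.512 -2.998 N·m.
t=0.180 s (step 18): θ=0.897 0.208 -0.582 0.236 rad, dq=-0.000 -0.000 0.000 0.001 rad/s, tcp=-0.637 0.028 0.567 m, u=-13.645 -2.938 -0.511 -3.002 N·m.
t=0.210 s (step 21): θ=0.897 0.208 -0.582 0.236 rad, dq=0.001 -0.001 -0.000 0.002 rad/s, tcp=-0.637 0.028 0.567 m, u=-13.658 -2.936 -0.510 -3.005 N·m.
t=0.240 s (step 24): θ=0.895 0.245 -0.632 0.254 rad, dq=-0.099 2.163 -2.775 0.951 rad/s, tcp=-0.638 0.022 0.562 m, u=-16.506 -9.749 -3.224 -4.098 N·m.
t=0.270 s (step 27): θ=0.894 0.295 -0.691 0.272 rad, dq=-0.010 1.217 -1.319 0.338 rad/s, tcp=-0.639 0.010 0.554 m, u=-16.035 -8.517 -2.572 -3.920 N·m.
t=0.300 s (step 30): θ=0.894 0.322 -0.718 0.278 rad, dq=0.018 0.648 -0.539 0.109 rad/s, tcp=-0.640 0.002 0.550 m, u=-15.618 -7.499 -2.087 -3.750 N·m.
t=0.330 s (step 33): θ=0.895 0.336 -0.727 0.280 rad, dq=0.023 0.290 -0.109 0.018 rad/s, tcp=-0.641 -0.003 0.548 m, u=-15.257 -6.658 -1.712 -3.604 N·m.
t=0.360 s (step 36): θ=0.895 0.341 -0.727 0.280 rad, dq=0.015 0.101 0.047 -0.004 rad/s, tcp=-0.642 -0.006 0.547 m, u=-14.954 -5.962 -1.395 -3.484 N·m.
t=0.390 s (step 39): θ=0.896 0.343 -0.725 0.280 rad, dq=0.006 0.004 0.076 -0.009 rad/s, tcp=-0.643 -0.008 0.546 m, u=-14.704 -5.388 -1.119 -3.387 N·m.
t=0.420 s (step 42): θ=0.896 0.342 -0.723 0.280 rad, dq=0.000 -0.049 0.061 -0.015 rad/s, tcp=-0.643 -0.008 0.546 m, u=-14.501 -4.926 -0.892 -3.308 N·m.
t=0.450 s (step 45): θ=0.896 0.340 -0.721 0.279 rad, dq=-0.004 -0.083 0.045 -0.020 rad/s, tcp=-0.643 -0.007 0.547 m, u=-14.335 -4.547 -0.703 -3.244 N·m.
t=0.480 s (step 48): θ=0.895 0.337 -0.720 0.279 rad, dq=-0.006 -0.108 0.035 -0.024 rad/s, tcp=-0.642 -0.006 0.547 m, u=-14.200 -4.235 -0.548 -3.192 N·m.
t=0.510 s (step 51): θ=0.895 0.333 -0.719 0.278 rad, dq=-0.007 -0.126 0.031 -0.027 rad/s, tcp=-0.642 -0.004 0.548 m, u=-14.088 -3.978 -0.421 -3.150 N·m.
t=0.540 s (step 54): θ=0.895 0.329 -0.718 0.277 rad, dq=-0.008 -0.137 0.028 -0.029 rad/s, tcp=-0.641 -0.002 0.549 m, u=-13.997 -3.769 -0.317 -3.116 N·m.
t=0.570 s (step 57): θ=0.895 0.325 -0.717 0.276 rad, dq=-0.008 -0.142 0.027 -0.029 rad/s, tcp=-0.640 0.000 0.550 m, u=-13.921 -3.598 -0.233 -3.088 N·m.
t=0.600 s (step 60): θ=0.895 0.321 -0.717 0.275 rad, dq=-0.008 -0.143 0.027 -0.029 rad/s, tcp=-0.640 0.003 0.551 m, u=-13.859 -3.459 -0.166 -3.066 N·m.
t=0.630 s (step 63): θ=0.894 0.317 -0.716 0.274 rad, dq=-0.008 -0.141 0.026 -0.028 rad/s, tcp=-0.639 0.005 0.551 m, u=-13.807 -3.347 -0.112 -3.048 N·m.
t=0.660 s (step 66): θ=0.894 0.313 -0.715 0.273 rad, dq=-0.008 -0.136 0.026 -0.027 rad/s, tcp=-0.638 0.007 0.552 m, u=-13.765 -3.257 -0.069 -3.034 N·m.
t=0.690 s (step 69): θ=0.894 0.309 -0.714 0.273 rad, dq=-0.007 -0.130 0.026 -0.026 rad/s, tcp=-0.637 0.010 0.553 m, u=-13.730 -3.184 -0.035 -3.023 N·m.
t=0.720 s (step 72): θ=0.894 0.305 -0.713 0.272 rad, dq=-0.007 -0.123 0.025 -0.024 rad/s, tcp=-0.637 0.012 0.554 m, u=-13.701 -3.127 -0.009 -3.014 N·m.
t=0.750 s (step 75): θ=0.893 0.301 -0.713 0.271 rad, dq=-0.006 -0.115 0.025 -0.023 rad/s, tcp=-0.636 0.014 0.555 m, u=-13.678 -3.081 0.011 -3.007 N·m.
t=0.780 s (step 78): θ=0.893 0.298 -0.712 0.271 rad, dq=-0.006 -0.107 0.025 -0.021 rad/s, tcp=-0.636 0.015 0.555 m, u=-13.658 -3.046 0.026 -3.001 N·m.
t=0.810 s (step 81): θ=0.893 0.295 -0.711 0.270 rad, dq=-0.005 -0.099 0.024 -0.020 rad/s, tcp=-0.635 0.017 0.556 m, u=-13.642 -3.018 0.037 -2.997 N·m.
t=0.840 s (step 84): θ=0.893 0.292 -0.710 0.269 rad, dq=-0.005 -0.091 0.024 -0.019 rad/s, tcp=-0.635 0.019 0.556 m, u=-13.629 -2.997 0.044 -2.994 N·m.
t=0.870 s (step 87): θ=0.885 0.293 -0.721 0.278 rad, dq=-0.483 0.122 -0.557 0.470 rad/s, tcp=-0.631 0.020 0.560 m, u=-8.703 -1.751 0.823 -1.874 N·m.
t=0.900 s (step 90): θ=0.873 0.294 -0.730 0.287 rad, dq=-0.301 -0.050 -0.136 0.158 rad/s, tcp=-0.625 0.022 0.565 m, u=-9.598 -1.924 0.691 -2.071 N·m.
t=0.930 s (step 93): θ=0.866 0.291 -0.731 0.289 rad, dq=-0.181 -0.101 0.024 0.010 rad/s, tcp=-0.621 0.023 0.569 m, u=-10.341 -2.079 0.591 -2.241 N·m.
t=0.960 s (step 96): θ=0.862 0.289 -0.730 0.288 rad, dq=-0.104 -0.088 0.037 -0.037 rad/s, tcp=-0.618 0.025 0.571 m, u=-10.958 -2.210 0.527 -2.387 N·m.
t=0.990 s (step 99): θ=0.860 0.286 -0.729 0.287 rad, dq=-0.049 -0.074 0.040 -0.053 rad/s, tcp=-0.617 0.026 0.573 m.
max |u| (N·m): 67.773


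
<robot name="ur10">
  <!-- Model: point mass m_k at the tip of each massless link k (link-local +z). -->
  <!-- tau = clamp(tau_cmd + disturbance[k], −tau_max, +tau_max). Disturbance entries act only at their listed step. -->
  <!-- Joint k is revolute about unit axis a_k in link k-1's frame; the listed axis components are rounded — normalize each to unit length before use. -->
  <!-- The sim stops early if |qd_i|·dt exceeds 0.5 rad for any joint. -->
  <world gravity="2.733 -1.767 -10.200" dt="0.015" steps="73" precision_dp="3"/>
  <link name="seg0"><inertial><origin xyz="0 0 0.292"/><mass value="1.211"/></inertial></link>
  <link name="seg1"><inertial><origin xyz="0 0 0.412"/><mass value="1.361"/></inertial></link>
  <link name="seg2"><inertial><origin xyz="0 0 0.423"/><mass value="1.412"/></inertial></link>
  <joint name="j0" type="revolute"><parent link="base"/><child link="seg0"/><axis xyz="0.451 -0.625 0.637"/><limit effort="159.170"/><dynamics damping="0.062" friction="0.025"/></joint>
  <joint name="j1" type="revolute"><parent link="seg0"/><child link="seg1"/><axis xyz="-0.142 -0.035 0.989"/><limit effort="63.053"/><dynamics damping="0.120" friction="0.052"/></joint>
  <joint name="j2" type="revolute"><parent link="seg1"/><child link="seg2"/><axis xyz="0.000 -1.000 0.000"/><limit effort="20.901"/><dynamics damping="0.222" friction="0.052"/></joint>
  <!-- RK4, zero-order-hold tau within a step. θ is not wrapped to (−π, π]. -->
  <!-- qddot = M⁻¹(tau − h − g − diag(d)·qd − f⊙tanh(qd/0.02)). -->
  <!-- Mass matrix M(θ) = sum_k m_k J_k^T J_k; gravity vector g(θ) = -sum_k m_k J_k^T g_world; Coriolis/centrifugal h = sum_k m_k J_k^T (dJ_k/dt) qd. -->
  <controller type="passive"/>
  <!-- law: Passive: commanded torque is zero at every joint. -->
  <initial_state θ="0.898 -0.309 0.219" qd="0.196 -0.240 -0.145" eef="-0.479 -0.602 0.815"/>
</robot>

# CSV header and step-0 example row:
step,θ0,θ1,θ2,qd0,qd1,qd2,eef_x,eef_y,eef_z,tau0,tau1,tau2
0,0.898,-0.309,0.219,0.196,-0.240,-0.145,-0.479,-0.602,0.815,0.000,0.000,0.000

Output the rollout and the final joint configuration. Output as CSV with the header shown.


step,θ0,θ1,θ2,qd0,qd1,qd2,eef_x,eef_y,eef_z,tau0,tau1,tau2
1,0.902,-0.315,0.217,0.343,-0.517,-0.126,-0.478,-0.605,0.813,0.000,0.000,0.000
2,0.908,-0.324,0.215,0.495,-0.662,-0.120,-0.478,-0.609,0.810,0.000,0.000,0.000
3,0.917,-0.334,0.213,0.652,-0.723,-0.122,-0.478,-0.615,0.806,0.000,0.000,0.000
4,0.928,-0.345,0.212,0.813,-0.726,-0.126,-0.478,-0.623,0.800,0.000,0.000,0.000
5,0.941,-0.356,0.210,0.976,-0.685,-0.130,-0.479,-0.632,0.793,0.000,0.000,0.000
6,0.957,-0.366,0.208,1.142,-0.611,-0.132,-0.479,-0.643,0.784,0.000,0.000,0.000
7,0.976,-0.374,0.206,1.312,-0.506,-0.129,-0.480,-0.655,0.774,0.000,0.000,0.000
8,0.997,-0.381,0.204,1.484,-0.376,-0.121,-0.480,-0.669,0.762,0.000,0.000,0.000
9,1.020,-0.385,0.202,1.658,-0.220,-0.105,-0.480,-0.684,0.748,0.000,0.000,0.000
10,1.046,-0.387,0.201,1.835,-0.042,-0.080,-0.480,-0.701,0.732,0.000,0.000,0.000
11,1.075,-0.387,0.200,2.003,-0.059,-0.019,-0.480,-0.719,0.715,0.000,0.000,0.000
12,1.107,-0.386,0.200,2.178,0.063,0.038,-0.479,-0.739,0.695,0.000,0.000,0.000
13,1.140,-0.385,0.201,2.350,0.111,0.115,-0.478,-0.760,0.673,0.000,0.000,0.000
14,1.177,-0.383,0.203,2.527,0.255,0.200,-0.476,-0.782,0.649,0.000,0.000,0.000
15,1.216,-0.377,0.207,2.703,0.454,0.298,-0.473,-0.805,0.622,0.000,0.000,0.000
16,1.258,-0.369,0.212,2.876,0.681,0.416,-0.469,-0.829,0.592,0.000,0.000,0.000
17,1.303,-0.357,0.220,3.044,0.916,0.557,-0.463,-0.853,0.560,0.000,0.000,0.000
18,1.349,-0.341,0.229,3.203,1.143,0.724,-0.456,-0.878,0.525,0.000,0.000,0.000
19,1.399,-0.323,0.242,3.350,1.340,0.922,-0.447,-0.904,0.486,0.000,0.000,0.000
20,1.450,-0.301,0.257,3.484,1.485,1.152,-0.436,-0.929,0.445,0.000,0.000,0.000
21,1.503,-0.279,0.276,3.604,1.548,1.415,-0.422,-0.954,0.400,0.000,0.000,0.000
22,1.558,-0.256,0.300,3.711,1.499,1.709,-0.405,-0.978,0.352,0.000,0.000,0.000
23,1.614,-0.234,0.328,3.813,1.314,2.023,-0.384,-1.000,0.301,0.000,0.000,0.000
24,1.672,-0.217,0.360,3.918,0.985,2.341,-0.360,-1.021,0.247,0.000,0.000,0.000
25,1.732,-0.205,0.398,4.038,0.528,2.641,-0.331,-1.038,0.191,0.000,0.000,0.000
26,1.794,-0.201,0.439,4.183,0.004,2.902,-0.298,-1.053,0.132,0.000,0.000,0.000
27,1.858,-0.205,0.485,4.353,-0.485,3.110,-0.261,-1.063,0.072,0.000,0.000,0.000
28,1.924,-0.216,0.532,4.556,-1.023,3.263,-0.219,-1.068,0.011,0.000,0.000,0.000
29,1.994,-0.236,0.582,4.790,-1.573,3.359,-0.174,-1.068,-0.050,0.000,0.000,0.000
30,2.068,-0.263,0.633,5.050,-2.103,3.403,-0.124,-1.063,-0.111,0.000,0.000,0.000
31,2.146,-0.299,0.684,5.331,-2.589,3.405,-0.070,-1.051,-0.170,0.000,0.000,0.000
32,2.228,-0.341,0.735,5.625,-3.015,3.375,-0.013,-1.033,-0.226,0.000,0.000,0.000
33,2.315,-0.389,0.785,5.921,-3.367,3.320,0.047,-1.009,-0.280,0.000,0.000,0.000
34,2.406,-0.441,0.834,6.211,-3.632,3.243,0.109,-0.979,-0.329,0.000,0.000,0.000
35,2.501,-0.497,0.882,6.485,-3.797,3.144,0.174,-0.943,-0.373,0.000,0.000,0.000
36,2.600,-0.555,0.929,6.734,-3.855,3.017,0.239,-0.901,-0.411,0.000,0.000,0.000
37,2.703,-0.612,0.973,6.949,-3.801,2.853,0.306,-0.853,-0.443,0.000,0.000,0.000
38,2.808,-0.668,1.014,7.120,-3.637,2.639,0.373,-0.801,-0.467,0.000,0.000,0.000
39,2.916,-0.721,1.052,7.242,-3.375,2.365,0.439,-0.744,-0.483,0.000,0.000,0.000
40,3.025,-0.769,1.085,7.309,-3.030,2.025,0.505,-0.684,-0.492,0.000,0.000,0.000
41,3.135,-0.812,1.112,7.321,-2.624,1.619,0.569,-0.621,-0.492,0.000,0.000,0.000
42,3.245,-0.848,1.133,7.277,-2.177,1.154,0.631,-0.556,-0.484,0.000,0.000,0.000
43,3.353,-0.877,1.146,7.182,-1.710,0.645,0.690,-0.489,-0.468,0.000,0.000,0.000
44,3.460,-0.899,1.152,7.040,-1.235,0.111,0.746,-0.422,-0.444,0.000,0.000,0.000
45,3.564,-0.914,1.150,6.858,-0.764,-0.418,0.798,-0.355,-0.413,0.000,0.000,0.000
46,3.666,-0.922,1.140,6.643,-0.297,-0.926,0.846,-0.288,-0.375,0.000,0.000,0.000
47,3.763,-0.923,1.122,6.405,0.161,-1.392,0.889,-0.223,-0.330,0.000,0.000,0.000
48,3.858,-0.917,1.098,6.155,0.596,-1.797,0.926,-0.160,-0.280,0.000,0.000,0.000
49,3.948,-0.905,1.069,5.895,1.036,-2.130,0.957,-0.099,-0.224,0.000,0.000,0.000
50,4.035,-0.886,1.035,5.634,1.486,-2.382,0.982,-0.041,-0.165,0.000,0.000,0.000
51,4.117,-0.860,0.998,5.377,1.948,-2.550,1.000,0.013,-0.102,0.000,0.000,0.000
52,4.196,-0.827,0.959,5.128,2.426,-2.632,1.012,0.063,-0.036,0.000,0.000,0.000
53,4.271,-0.787,0.919,4.890,2.919,-2.633,1.017,0.109,0.030,0.000,0.000,0.000
54,4.343,-0.740,0.880,4.663,3.422,-2.557,1.015,0.150,0.097,0.000,0.000,0.000
55,4.411,-0.685,0.843,4.446,3.928,-2.413,1.008,0.188,0.163,0.000,0.000,0.000
56,4.476,-0.622,0.808,4.237,4.423,-2.207,0.996,0.220,0.228,0.000,0.000,0.000
57,4.538,-0.552,0.777,4.033,4.891,-1.948,0.979,0.249,0.290,0.000,0.000,0.000
58,4.597,-0.476,0.750,3.828,5.308,-1.643,0.958,0.273,0.350,0.000,0.000,0.000
59,4.653,-0.393,0.728,3.620,5.647,-1.299,0.934,0.294,0.406,0.000,0.000,0.000
60,4.706,-0.307,0.711,3.404,5.878,-0.922,0.906,0.311,0.458,0.000,0.000,0.000
61,4.755,-0.218,0.700,3.179,5.977,-0.518,0.877,0.325,0.507,0.000,0.000,0.000
62,4.801,-0.128,0.695,2.945,5.927,-0.094,0.846,0.336,0.552,0.000,0.000,0.000
63,4.843,-0.041,0.697,2.705,5.722,0.331,0.814,0.344,0.592,0.000,0.000,0.000
64,4.882,0.043,0.705,2.463,5.385,0.751,0.781,0.350,0.629,0.000,0.000,0.000
65,4.917,0.120,0.720,2.222,4.950,1.154,0.748,0.354,0.661,0.000,0.000,0.000
66,4.949,0.191,0.740,1.986,4.461,1.532,0.714,0.357,0.690,0.000,0.000,0.000
67,4.977,0.254,0.765,1.756,3.961,1.879,0.681,0.357,0.715,0.000,0.000,0.000
68,5.001,0.310,0.796,1.534,3.485,2.196,0.648,0.356,0.737,0.000,0.000,0.000
69,5.023,0.359,0.831,1.318,3.055,2.488,0.616,0.354,0.755,0.000,0.000,0.000
70,5.041,0.402,0.871,1.108,2.681,2.758,0.584,0.351,0.770,0.000,0.000,0.000
71,5.056,0.440,0.914,0.903,2.366,3.013,0.553,0.347,0.781,0.000,0.000,0.000
72,5.068,0.473,0.961,0.702,2.104,3.257,0.523,0.342,0.790,0.000,0.000,0.000
73,5.077,0.503,1.012,0.505,1.891,3.491,0.494,0.335,0.795,,,
# final θ (rad): 5.077 0.503 1.012


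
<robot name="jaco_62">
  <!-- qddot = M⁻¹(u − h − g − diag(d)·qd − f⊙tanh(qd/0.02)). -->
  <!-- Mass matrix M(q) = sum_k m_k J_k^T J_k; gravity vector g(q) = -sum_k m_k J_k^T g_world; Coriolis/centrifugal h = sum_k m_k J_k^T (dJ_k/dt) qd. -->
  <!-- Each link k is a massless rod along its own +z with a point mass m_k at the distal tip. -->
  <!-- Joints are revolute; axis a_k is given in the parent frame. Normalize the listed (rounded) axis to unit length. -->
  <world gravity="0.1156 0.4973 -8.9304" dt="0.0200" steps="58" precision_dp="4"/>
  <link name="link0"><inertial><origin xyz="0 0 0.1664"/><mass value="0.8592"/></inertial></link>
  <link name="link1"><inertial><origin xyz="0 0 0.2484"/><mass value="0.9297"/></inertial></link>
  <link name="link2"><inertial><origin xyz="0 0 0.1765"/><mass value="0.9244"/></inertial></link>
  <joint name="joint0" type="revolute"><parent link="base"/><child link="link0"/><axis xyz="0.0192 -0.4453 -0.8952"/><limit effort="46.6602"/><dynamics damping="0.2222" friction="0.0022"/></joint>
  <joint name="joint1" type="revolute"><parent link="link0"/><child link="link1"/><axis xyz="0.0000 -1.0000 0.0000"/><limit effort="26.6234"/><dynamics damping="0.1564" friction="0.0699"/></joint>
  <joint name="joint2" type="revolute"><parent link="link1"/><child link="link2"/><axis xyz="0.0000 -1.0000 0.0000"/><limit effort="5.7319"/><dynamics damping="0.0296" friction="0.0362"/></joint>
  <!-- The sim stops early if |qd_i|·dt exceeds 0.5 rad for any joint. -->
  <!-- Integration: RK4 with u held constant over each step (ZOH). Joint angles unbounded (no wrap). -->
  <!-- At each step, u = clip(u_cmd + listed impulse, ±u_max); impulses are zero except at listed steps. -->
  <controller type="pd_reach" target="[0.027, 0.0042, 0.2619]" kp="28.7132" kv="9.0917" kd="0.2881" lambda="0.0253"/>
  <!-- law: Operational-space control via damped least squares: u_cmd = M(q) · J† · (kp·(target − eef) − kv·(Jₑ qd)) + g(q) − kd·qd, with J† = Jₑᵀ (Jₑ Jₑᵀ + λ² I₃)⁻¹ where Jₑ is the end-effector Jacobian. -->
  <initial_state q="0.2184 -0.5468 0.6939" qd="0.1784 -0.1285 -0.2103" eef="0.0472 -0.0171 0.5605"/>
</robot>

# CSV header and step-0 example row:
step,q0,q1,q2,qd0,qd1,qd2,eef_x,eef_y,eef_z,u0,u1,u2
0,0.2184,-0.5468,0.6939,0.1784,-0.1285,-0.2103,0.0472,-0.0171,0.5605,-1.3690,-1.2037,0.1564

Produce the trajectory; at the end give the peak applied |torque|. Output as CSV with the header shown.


step,q0,q1,q2,qd0,qd1,qd2,eef_x,eef_y,eef_z,u0,u1,u2
1,0.2198,-0.5567,0.7111,-0.0363,-0.8428,1.8745,0.0478,-0.0174,0.5591,-0.9454,-0.5204,-0.5172
2,0.2169,-0.5752,0.7529,-0.2528,-1.0049,2.3077,0.0487,-0.0172,0.5559,-0.4988,0.0242,-0.6008
3,0.2105,-0.5958,0.7995,-0.3815,-1.0658,2.3616,0.0505,-0.0168,0.5521,-0.1328,0.4815,-0.5654
4,0.2022,-0.6174,0.8463,-0.4479,-1.1023,2.3211,0.0531,-0.0164,0.5479,0.1579,0.8646,-0.5133
5,0.1929,-0.6396,0.8919,-0.4782,-1.1256,2.2586,0.0563,-0.0159,0.5435,0.3903,1.1833,-0.4683
6,0.1833,-0.6622,0.9364,-0.4883,-1.1377,2.1947,0.0599,-0.0154,0.5389,0.5782,1.4473,-0.4350
7,0.1735,-0.6850,0.9796,-0.4866,-1.1395,2.1354,0.0636,-0.0150,0.5342,0.7313,1.6658,-0.4134
8,0.1639,-0.7076,1.0216,-0.4780,-1.1326,2.0821,0.0674,-0.0145,0.5294,0.8570,1.8467,-0.4019
9,0.1545,-0.7301,1.0627,-0.4652,-1.1184,2.0344,0.0711,-0.0140,0.5245,0.9605,1.9967,-0.3990
10,0.1453,-0.7523,1.1029,-0.4498,-1.0984,1.9917,0.0747,-0.0134,0.5195,1.0460,2.1212,-0.4030
11,0.1365,-0.7739,1.1423,-0.4330,-1.0737,1.9531,0.0781,-0.0129,0.5144,1.1168,2.2247,-0.4126
12,0.1280,-0.7951,1.1809,-0.4154,-1.0455,1.9176,0.0813,-0.0123,0.5093,1.1753,2.3109,-0.4267
13,0.1199,-0.8157,1.2189,-0.3975,-1.0145,1.8846,0.0842,-0.0117,0.5042,1.2237,2.3827,-0.4444
14,0.1121,-0.8356,1.2562,-0.3797,-0.9815,1.8535,0.0868,-0.0111,0.4991,1.2635,2.4424,-0.4648
15,0.1047,-0.8549,1.2929,-0.3621,-0.9470,1.8237,0.0891,-0.0104,0.4940,1.2964,2.4920,-0.4875
16,0.0976,-0.8735,1.3290,-0.3449,-0.9114,1.7947,0.0912,-0.0098,0.4888,1.3232,2.5331,-0.5118
17,0.0909,-0.8913,1.3646,-0.3283,-0.8752,1.7664,0.0929,-0.0092,0.4838,1.3450,2.5670,-0.5374
18,0.0845,-0.9084,1.3995,-0.3123,-0.8386,1.7384,0.0944,-0.0086,0.4787,1.3625,2.5947,-0.5639
19,0.0784,-0.9248,1.4340,-0.2969,-0.8018,1.7104,0.0955,-0.0080,0.4737,1.3765,2.6172,-0.5911
20,0.0726,-0.9405,1.4679,-0.2822,-0.7651,1.6825,0.0965,-0.0074,0.4687,1.3873,2.6351,-0.6186
21,0.0671,-0.9554,1.5012,-0.2682,-0.7286,1.6544,0.0972,-0.0069,0.4638,1.3955,2.6491,-0.6464
22,0.0619,-0.9696,1.5339,-0.2548,-0.6923,1.6261,0.0977,-0.0063,0.4589,1.4015,2.6597,-0.6743
23,0.0569,-0.9831,1.5661,-0.2421,-0.6565,1.5975,0.0979,-0.0058,0.4541,1.4056,2.6674,-0.7021
24,0.0522,-0.9958,1.5977,-0.2300,-0.6212,1.5687,0.0980,-0.0053,0.4494,1.4080,2.6724,-0.7297
25,0.0477,-1.0079,1.6288,-0.2185,-0.5865,1.5395,0.0979,-0.0048,0.4447,1.4090,2.6752,-0.7571
26,0.0435,-1.0193,1.6592,-0.2076,-0.5524,1.5102,0.0976,-0.0043,0.4401,1.4088,2.6761,-0.7841
27,0.0394,-1.0300,1.6891,-0.1972,-0.5190,1.4805,0.0972,-0.0039,0.4356,1.4075,2.6751,-0.8107
28,0.0356,-1.0400,1.7184,-0.1874,-0.4862,1.4507,0.0966,-0.0035,0.4311,1.4054,2.6727,-0.8368
29,0.0320,-1.0494,1.7471,-0.1781,-0.4542,1.4207,0.0959,-0.0031,0.4268,1.4025,2.6689,-0.8625
30,0.0285,-1.0582,1.7752,-0.1693,-0.4230,1.3906,0.0951,-0.0027,0.4225,1.3990,2.6639,-0.8875
31,0.0252,-1.0664,1.8026,-0.1610,-0.3925,1.3603,0.0942,-0.0024,0.4183,1.3949,2.6578,-0.9120
32,0.0220,-1.0739,1.8295,-0.1531,-0.3628,1.3301,0.0933,-0.0021,0.4142,1.3903,2.6509,-0.9359
33,0.0191,-1.0809,1.8558,-0.1455,-0.3340,1.2998,0.0922,-0.0018,0.4102,1.3854,2.6431,-0.9591
34,0.0162,-1.0873,1.8814,-0.1384,-0.3059,1.2696,0.0911,-0.0015,0.4063,1.3801,2.6346,-0.9817
35,0.0135,-1.0931,1.9065,-0.1317,-0.2787,1.2394,0.0899,-0.0012,0.4024,1.3746,2.6255,-1.0036
36,0.0110,-1.0984,1.9310,-0.1253,-0.2523,1.2094,0.0887,-0.0010,0.3986,1.3688,2.6158,-1.0248
37,0.0085,-1.1032,1.9548,-0.1192,-0.2268,1.1796,0.0875,-0.0007,0.3950,1.3628,2.6057,-1.0454
38,0.0062,-1.1075,1.9781,-0.1135,-0.2020,1.1500,0.0862,-0.0005,0.3914,1.3567,2.5952,-1.0653
39,0.0040,-1.1113,2.0008,-0.1081,-0.1781,1.1207,0.0849,-0.0003,0.3879,1.3504,2.5843,-1.0845
40,0.0019,-1.1147,2.0229,-0.1029,-0.1551,1.0916,0.0835,-0.0002,0.3845,1.3441,2.5731,-1.1030
41,-0.0001,-1.1175,2.0444,-0.0980,-0.1328,1.0629,0.0822,0.0000,0.3811,1.3377,2.5617,-1.1209
42,-0.0020,-1.1200,2.0654,-0.0934,-0.1113,1.0345,0.0808,0.0002,0.3779,1.3312,2.5500,-1.1380
43,-0.0039,-1.1220,2.0858,-0.0890,-0.0907,1.0066,0.0795,0.0003,0.3747,1.3247,2.5381,-1.1546
44,-0.0056,-1.1236,2.1056,-0.0849,-0.0709,0.9790,0.0781,0.0004,0.3716,1.3182,2.5261,-1.1704
45,-0.0073,-1.1248,2.1249,-0.0808,-0.0519,0.9520,0.0768,0.0005,0.3687,1.3116,2.5140,-1.1857
46,-0.0088,-1.1257,2.1436,-0.0767,-0.0343,0.9253,0.0754,0.0007,0.3657,1.3050,2.5022,-1.2003
47,-0.0103,-1.1262,2.1619,-0.0712,-0.0198,0.8993,0.0741,0.0007,0.3629,1.2982,2.4923,-1.2142
48,-0.0117,-1.1265,2.1796,-0.0631,-0.0108,0.8737,0.0728,0.0008,0.3601,1.2911,2.4862,-1.2276
49,-0.0128,-1.1267,2.1968,-0.0534,-0.0058,0.8486,0.0715,0.0009,0.3574,1.2841,2.4831,-1.2402
50,-0.0138,-1.1268,2.2135,-0.0440,-0.0023,0.8241,0.0703,0.0009,0.3548,1.2778,2.4811,-1.2522
51,-0.0146,-1.1268,2.2297,-0.0353,0.0008,0.8000,0.0691,0.0010,0.3523,1.2721,2.4796,-1.2635
52,-0.0152,-1.1268,2.2455,-0.0273,0.0036,0.7763,0.0679,0.0010,0.3498,1.2669,2.4781,-1.2742
53,-0.0157,-1.1267,2.2608,-0.0201,0.0063,0.7531,0.0668,0.0010,0.3473,1.2622,2.4767,-1.2842
54,-0.0160,-1.1265,2.2756,-0.0135,0.0090,0.7304,0.0657,0.0010,0.3450,1.2578,2.4752,-1.2936
55,-0.0162,-1.1263,2.2900,-0.0076,0.0118,0.7083,0.0647,0.0010,0.3426,1.2537,2.4736,-1.3025
56,-0.0163,-1.1260,2.3039,-0.0022,0.0146,0.6866,0.0637,0.0010,0.3404,1.2499,2.4718,-1.3109
57,-0.0163,-1.1257,2.3174,0.0025,0.0177,0.6654,0.0627,0.0010,0.3382,1.2462,2.4696,-1.3188
58,-0.0162,-1.1253,2.3305,0.0068,0.0209,0.6448,0.0617,0.0010,0.3361,,,
# max |u| (N·m): 2.6761


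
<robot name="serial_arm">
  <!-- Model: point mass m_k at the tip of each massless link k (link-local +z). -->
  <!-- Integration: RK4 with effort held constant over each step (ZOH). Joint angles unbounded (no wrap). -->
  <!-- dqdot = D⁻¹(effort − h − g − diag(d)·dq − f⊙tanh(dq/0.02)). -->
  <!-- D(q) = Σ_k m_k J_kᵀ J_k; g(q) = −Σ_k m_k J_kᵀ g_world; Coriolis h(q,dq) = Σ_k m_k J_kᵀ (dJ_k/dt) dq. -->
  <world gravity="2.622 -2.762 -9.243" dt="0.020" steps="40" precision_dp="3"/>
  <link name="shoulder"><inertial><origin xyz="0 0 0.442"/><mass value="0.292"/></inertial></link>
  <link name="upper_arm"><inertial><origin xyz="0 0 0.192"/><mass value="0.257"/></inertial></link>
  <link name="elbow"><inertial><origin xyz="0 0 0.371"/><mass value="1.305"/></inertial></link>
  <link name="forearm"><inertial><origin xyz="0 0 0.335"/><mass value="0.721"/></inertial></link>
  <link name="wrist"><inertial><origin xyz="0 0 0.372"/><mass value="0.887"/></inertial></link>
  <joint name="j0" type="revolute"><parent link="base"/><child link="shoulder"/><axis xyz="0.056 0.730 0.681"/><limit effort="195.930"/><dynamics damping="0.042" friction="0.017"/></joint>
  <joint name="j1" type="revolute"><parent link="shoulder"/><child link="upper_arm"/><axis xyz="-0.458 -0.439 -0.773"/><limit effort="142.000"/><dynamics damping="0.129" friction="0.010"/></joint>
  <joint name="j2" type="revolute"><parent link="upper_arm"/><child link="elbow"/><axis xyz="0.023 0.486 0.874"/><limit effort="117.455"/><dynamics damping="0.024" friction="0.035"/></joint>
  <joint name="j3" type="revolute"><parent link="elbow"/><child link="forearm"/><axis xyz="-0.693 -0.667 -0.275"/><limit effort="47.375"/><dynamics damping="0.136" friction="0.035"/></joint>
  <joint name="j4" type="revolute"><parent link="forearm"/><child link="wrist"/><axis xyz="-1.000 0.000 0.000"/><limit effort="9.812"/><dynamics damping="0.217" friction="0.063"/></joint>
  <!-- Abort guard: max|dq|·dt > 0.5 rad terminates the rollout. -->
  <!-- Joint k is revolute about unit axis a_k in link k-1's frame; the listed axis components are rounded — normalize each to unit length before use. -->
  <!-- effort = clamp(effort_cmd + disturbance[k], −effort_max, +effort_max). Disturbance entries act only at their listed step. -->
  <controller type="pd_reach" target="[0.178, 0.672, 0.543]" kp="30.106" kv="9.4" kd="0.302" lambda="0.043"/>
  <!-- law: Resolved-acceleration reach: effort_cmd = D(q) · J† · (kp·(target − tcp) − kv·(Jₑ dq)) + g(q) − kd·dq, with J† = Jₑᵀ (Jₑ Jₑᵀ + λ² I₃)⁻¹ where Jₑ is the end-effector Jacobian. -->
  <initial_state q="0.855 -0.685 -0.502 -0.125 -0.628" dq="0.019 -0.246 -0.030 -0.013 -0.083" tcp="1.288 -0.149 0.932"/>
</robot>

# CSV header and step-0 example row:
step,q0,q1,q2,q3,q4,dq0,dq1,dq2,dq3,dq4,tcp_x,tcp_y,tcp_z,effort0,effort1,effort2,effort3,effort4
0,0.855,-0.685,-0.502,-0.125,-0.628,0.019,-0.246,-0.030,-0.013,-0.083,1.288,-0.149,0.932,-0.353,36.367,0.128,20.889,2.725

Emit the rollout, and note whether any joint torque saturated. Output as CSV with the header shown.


step,q0,q1,q2,q3,q4,dq0,dq1,dq2,dq3,dq4,tcp_x,tcp_y,tcp_z,effort0,effort1,effort2,effort3,effort4
1,0.869,-0.650,-0.478,-0.121,-0.675,1.409,3.633,2.263,0.294,-4.427,1.285,-0.144,0.926,-2.755,30.880,-1.333,17.684,3.418
2,0.909,-0.552,-0.429,-0.121,-0.780,2.485,5.997,2.613,-0.213,-5.930,1.272,-0.131,0.920,-2.425,25.316,-1.778,14.107,2.620
3,0.966,-0.420,-0.381,-0.131,-0.902,3.146,7.069,2.247,-0.670,-6.197,1.251,-0.109,0.913,-3.081,21.296,-2.517,11.175,1.575
4,1.033,-0.275,-0.342,-0.148,-1.023,3.521,7.352,1.682,-0.921,-5.972,1.224,-0.082,0.908,-5.103,18.758,-3.598,9.071,0.728
5,1.106,-0.129,-0.315,-0.168,-1.138,3.736,7.210,1.091,-0.988,-5.584,1.192,-0.049,0.903,-7.794,17.131,-4.769,7.607,0.180
6,1.182,0.011,-0.300,-0.187,-1.245,3.872,6.846,0.513,-0.927,-5.154,1.156,-0.013,0.897,-10.535,15.973,-5.828,6.574,-0.097
7,1.261,0.143,-0.295,-0.205,-1.344,3.965,6.366,-0.037,-0.773,-4.728,1.118,0.025,0.891,-12.993,15.052,-6.686,5.825,-0.160
8,1.340,0.265,-0.301,-0.218,-1.434,4.026,5.829,-0.523,-0.544,-4.330,1.079,0.065,0.884,-15.079,14.283,-7.347,5.265,-0.063
9,1.421,0.376,-0.316,-0.227,-1.517,4.069,5.276,-0.957,-0.277,-3.950,1.038,0.105,0.875,-16.659,13.603,-7.777,4.832,0.139
10,1.503,0.476,-0.340,-0.230,-1.592,4.092,4.736,-1.314,0.010,-3.593,0.997,0.145,0.866,-17.763,13.009,-8.016,4.489,0.411
11,1.585,0.566,-0.369,-0.227,-1.660,4.092,4.244,-1.570,0.279,-3.252,0.957,0.184,0.855,-18.422,12.505,-8.107,4.226,0.717
12,1.667,0.646,-0.402,-0.219,-1.722,4.063,3.810,-1.706,0.544,-2.952,0.917,0.222,0.843,-18.688,12.057,-8.079,4.001,1.043
13,1.747,0.719,-0.437,-0.206,-1.778,4.008,3.445,-1.728,0.785,-2.688,0.878,0.259,0.830,-18.597,11.644,-7.955,3.802,1.367
14,1.827,0.785,-0.471,-0.188,-1.829,3.934,3.149,-1.657,0.988,-2.456,0.841,0.294,0.816,-18.198,11.246,-7.753,3.619,1.675
15,1.905,0.845,-0.503,-0.167,-1.876,3.845,2.916,-1.518,1.149,-2.250,0.804,0.327,0.801,-17.545,10.853,-7.489,3.447,1.954
16,1.981,0.902,-0.532,-0.143,-1.919,3.751,2.733,-1.337,1.271,-2.068,0.769,0.358,0.787,-16.700,10.458,-7.181,3.282,2.201
17,2.055,0.955,-0.556,-0.116,-1.958,3.655,2.586,-1.137,1.358,-1.903,0.736,0.387,0.772,-15.720,10.061,-6.841,3.122,2.411
18,2.127,1.005,-0.577,-0.089,-1.995,3.562,2.465,-0.935,1.418,-1.755,0.703,0.413,0.758,-14.658,9.665,-6.485,2.967,2.585
19,2.198,1.053,-0.594,-0.060,-2.028,3.474,2.359,-0.743,1.457,-1.621,0.673,0.438,0.743,-13.559,9.277,-6.121,2.817,2.726
20,2.267,1.099,-0.608,-0.031,-2.059,3.392,2.263,-0.565,1.480,-1.500,0.643,0.461,0.730,-12.458,8.902,-5.761,2.673,2.836
21,2.334,1.144,-0.618,-0.001,-2.088,3.315,2.171,-0.405,1.491,-1.389,0.616,0.481,0.716,-11.382,8.545,-5.411,2.534,2.918
22,2.400,1.186,-0.624,0.029,-2.114,3.242,2.083,-0.263,1.494,-1.290,0.589,0.500,0.704,-10.348,8.210,-5.076,2.402,2.977
23,2.464,1.227,-0.629,0.058,-2.139,3.172,1.998,-0.135,1.489,-1.200,0.564,0.518,0.692,-9.367,7.898,-4.761,2.276,3.016
24,2.527,1.266,-0.630,0.088,-2.162,3.102,1.915,-0.021,1.477,-1.120,0.540,0.533,0.681,-8.445,7.610,-4.465,2.157,3.037
25,2.588,1.303,-0.630,0.117,-2.184,3.044,1.814,0.044,1.468,-1.043,0.517,0.548,0.670,-7.565,7.344,-4.164,2.045,3.042
26,2.649,1.339,-0.629,0.147,-2.204,2.986,1.714,0.094,1.456,-0.974,0.495,0.561,0.660,-6.748,7.105,-3.881,1.939,3.035
27,2.708,1.372,-0.627,0.175,-2.223,2.920,1.629,0.156,1.434,-0.915,0.474,0.572,0.651,-6.003,6.886,-3.629,1.839,3.019
28,2.766,1.404,-0.623,0.204,-2.240,2.845,1.554,0.222,1.403,-0.865,0.455,0.582,0.643,-5.320,6.682,-3.400,1.744,2.995
29,2.822,1.434,-0.618,0.231,-2.257,2.762,1.486,0.287,1.364,-0.821,0.437,0.592,0.635,-4.692,6.490,-3.187,1.655,2.963
30,2.877,1.463,-0.612,0.258,-2.273,2.672,1.424,0.348,1.317,-0.782,0.419,0.600,0.628,-4.114,6.305,-2.986,1.571,2.924
31,2.929,1.491,-0.604,0.284,-2.288,2.575,1.366,0.402,1.263,-0.747,0.403,0.607,0.621,-3.582,6.127,-2.795,1.492,2.879
32,2.980,1.518,-0.596,0.309,-2.303,2.473,1.312,0.447,1.202,-0.715,0.387,0.614,0.615,-3.094,5.954,-2.611,1.418,2.830
33,3.028,1.543,-0.587,0.332,-2.317,2.367,1.259,0.484,1.135,-0.685,0.372,0.620,0.609,-2.647,5.786,-2.434,1.349,2.776
34,3.075,1.568,-0.577,0.354,-2.330,2.258,1.208,0.511,1.063,-0.656,0.359,0.625,0.604,-2.240,5.624,-2.263,1.285,2.719
35,3.119,1.592,-0.567,0.375,-2.343,2.147,1.158,0.528,0.988,-0.628,0.346,0.629,0.600,-1.869,5.468,-2.098,1.226,2.660
36,3.161,1.614,-0.556,0.394,-2.355,2.037,1.108,0.537,0.911,-0.600,0.333,0.633,0.596,-1.534,5.320,-1.940,1.173,2.599
37,3.201,1.636,-0.545,0.411,-2.367,1.928,1.059,0.537,0.833,-0.572,0.322,0.636,0.592,-1.232,5.181,-1.790,1.125,2.537
38,3.238,1.656,-0.535,0.427,-2.378,1.823,1.009,0.530,0.757,-0.545,0.311,0.639,0.589,-0.960,5.053,-1.648,1.083,2.475
39,3.274,1.676,-0.524,0.441,-2.389,1.720,0.959,0.518,0.682,-0.517,0.301,0.641,0.586,-0.717,4.938,-1.515,1.045,2.413
40,3.307,1.695,-0.514,0.454,-2.399,1.622,0.909,0.500,0.611,-0.489,0.291,0.643,0.583,,,,,
# any joint saturated: no
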